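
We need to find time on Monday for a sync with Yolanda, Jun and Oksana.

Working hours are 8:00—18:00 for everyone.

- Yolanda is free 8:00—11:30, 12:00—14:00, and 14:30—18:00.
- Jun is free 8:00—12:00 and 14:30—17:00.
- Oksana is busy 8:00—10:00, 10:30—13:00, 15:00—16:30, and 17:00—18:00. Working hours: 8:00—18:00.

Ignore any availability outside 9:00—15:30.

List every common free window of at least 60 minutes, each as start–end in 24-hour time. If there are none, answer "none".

Oksana free within 08:00–18:00: 10:00–10:30, 13:00–15:00, 16:30–17:00.
Yolanda ∩ Jun: 08:00–11:30, 14:30–17:00.
Yolanda ∩ Jun ∩ Oksana: 10:00–10:30, 14:30–15:00, 16:30–17:00.
Restricted to 09:00–15:30: 10:00–10:30, 14:30–15:00.
Windows ≥ 60 min: (none).

none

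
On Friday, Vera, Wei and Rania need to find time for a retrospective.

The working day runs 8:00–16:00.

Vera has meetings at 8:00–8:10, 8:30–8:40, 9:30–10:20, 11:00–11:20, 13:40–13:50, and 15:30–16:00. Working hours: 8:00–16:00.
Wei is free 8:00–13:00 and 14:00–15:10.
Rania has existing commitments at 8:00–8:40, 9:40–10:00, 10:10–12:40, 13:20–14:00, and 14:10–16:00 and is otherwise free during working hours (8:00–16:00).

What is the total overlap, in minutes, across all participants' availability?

80 minutes

Vera free within 08:00–16:00: 08:10–08:30, 08:40–09:30, 10:20–11:00, 11:20–13:40, 13:50–15:30.
Rania free within 08:00–16:00: 08:40–09:40, 10:00–10:10, 12:40–13:20, 14:00–14:10.
Vera ∩ Wei: 08:10–08:30, 08:40–09:30, 10:20–11:00, 11:20–13:00, 14:00–15:10.
Vera ∩ Wei ∩ Rania: 08:40–09:30, 12:40–13:00, 14:00–14:10.
Total common minutes: 50 + 20 + 10 = 80.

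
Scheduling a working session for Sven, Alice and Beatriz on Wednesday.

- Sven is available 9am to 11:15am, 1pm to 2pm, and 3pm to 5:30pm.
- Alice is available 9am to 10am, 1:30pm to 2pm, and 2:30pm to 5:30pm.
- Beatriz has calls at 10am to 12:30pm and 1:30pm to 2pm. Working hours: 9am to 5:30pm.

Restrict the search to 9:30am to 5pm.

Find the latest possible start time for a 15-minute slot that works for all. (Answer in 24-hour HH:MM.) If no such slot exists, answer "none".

16:45

Beatriz free within 09:00–17:30: 09:00–10:00, 12:30–13:30, 14:00–17:30.
Sven ∩ Alice: 09:00–10:00, 13:30–14:00, 15:00–17:30.
Sven ∩ Alice ∩ Beatriz: 09:00–10:00, 15:00–17:30.
Restricted to 09:30–17:00: 09:30–10:00, 15:00–17:00.
Windows ≥ 15 min: 09:30–10:00, 15:00–17:00.
Latest start in the last window 15:00–17:00 is 17:00 − 15 min = 16:45.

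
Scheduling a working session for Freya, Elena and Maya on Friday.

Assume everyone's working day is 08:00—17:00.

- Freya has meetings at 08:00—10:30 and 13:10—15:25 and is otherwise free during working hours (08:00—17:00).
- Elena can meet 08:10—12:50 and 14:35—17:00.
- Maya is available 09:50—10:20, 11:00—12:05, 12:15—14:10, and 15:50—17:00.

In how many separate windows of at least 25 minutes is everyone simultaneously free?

Freya free within 08:00–17:00: 10:30–13:10, 15:25–17:00.
Freya ∩ Elena: 10:30–12:50, 15:25–17:00.
Freya ∩ Elena ∩ Maya: 11:00–12:05, 12:15–12:50, 15:50–17:00.
Windows ≥ 25 min: 11:00–12:05, 12:15–12:50, 15:50–17:00.
That's 3 windows.

3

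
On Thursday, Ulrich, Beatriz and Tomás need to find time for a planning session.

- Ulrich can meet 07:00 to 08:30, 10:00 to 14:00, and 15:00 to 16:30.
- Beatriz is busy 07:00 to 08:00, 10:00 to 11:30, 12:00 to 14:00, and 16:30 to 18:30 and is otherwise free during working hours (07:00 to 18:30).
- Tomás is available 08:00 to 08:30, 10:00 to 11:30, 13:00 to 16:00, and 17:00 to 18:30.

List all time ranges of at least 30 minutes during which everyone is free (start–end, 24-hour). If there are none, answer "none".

08:00–08:30, 15:00–16:00

Beatriz free within 07:00–18:30: 08:00–10:00, 11:30–12:00, 14:00–16:30.
Ulrich ∩ Beatriz: 08:00–08:30, 11:30–12:00, 15:00–16:30.
Ulrich ∩ Beatriz ∩ Tomás: 08:00–08:30, 15:00–16:00.
Windows ≥ 30 min: 08:00–08:30, 15:00–16:00.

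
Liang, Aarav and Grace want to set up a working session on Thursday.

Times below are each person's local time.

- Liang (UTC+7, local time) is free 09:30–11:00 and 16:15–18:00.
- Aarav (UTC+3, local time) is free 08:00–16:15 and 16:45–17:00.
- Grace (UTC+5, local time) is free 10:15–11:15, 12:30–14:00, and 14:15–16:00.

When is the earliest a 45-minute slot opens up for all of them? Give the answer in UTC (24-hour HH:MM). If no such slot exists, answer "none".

Liang → UTC: 02:30–04:00, 09:15–11:00.
Aarav → UTC: 05:00–13:15, 13:45–14:00.
Grace → UTC: 05:15–06:15, 07:30–09:00, 09:15–11:00.
Liang ∩ Aarav: 09:15–11:00.
Liang ∩ Aarav ∩ Grace: 09:15–11:00.
Windows ≥ 45 min: 09:15–11:00.
Earliest such window starts at 09:15.

09:15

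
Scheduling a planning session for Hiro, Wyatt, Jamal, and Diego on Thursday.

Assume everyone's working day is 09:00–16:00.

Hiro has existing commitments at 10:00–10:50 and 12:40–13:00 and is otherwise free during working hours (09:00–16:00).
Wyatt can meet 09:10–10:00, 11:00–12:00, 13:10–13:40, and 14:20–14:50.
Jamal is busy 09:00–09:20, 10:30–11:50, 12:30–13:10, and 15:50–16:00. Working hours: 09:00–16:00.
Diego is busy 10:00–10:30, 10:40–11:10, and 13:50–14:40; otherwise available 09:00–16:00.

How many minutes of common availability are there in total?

Hiro free within 09:00–16:00: 09:00–10:00, 10:50–12:40, 13:00–16:00.
Jamal free within 09:00–16:00: 09:20–10:30, 11:50–12:30, 13:10–15:50.
Diego free within 09:00–16:00: 09:00–10:00, 10:30–10:40, 11:10–13:50, 14:40–16:00.
Hiro ∩ Wyatt: 09:10–10:00, 11:00–12:00, 13:10–13:40, 14:20–14:50.
Hiro ∩ Wyatt ∩ Jamal: 09:20–10:00, 11:50–12:00, 13:10–13:40, 14:20–14:50.
Hiro ∩ Wyatt ∩ Jamal ∩ Diego: 09:20–10:00, 11:50–12:00, 13:10–13:40, 14:40–14:50.
Total common minutes: 40 + 10 + 30 + 10 = 90.

90 minutes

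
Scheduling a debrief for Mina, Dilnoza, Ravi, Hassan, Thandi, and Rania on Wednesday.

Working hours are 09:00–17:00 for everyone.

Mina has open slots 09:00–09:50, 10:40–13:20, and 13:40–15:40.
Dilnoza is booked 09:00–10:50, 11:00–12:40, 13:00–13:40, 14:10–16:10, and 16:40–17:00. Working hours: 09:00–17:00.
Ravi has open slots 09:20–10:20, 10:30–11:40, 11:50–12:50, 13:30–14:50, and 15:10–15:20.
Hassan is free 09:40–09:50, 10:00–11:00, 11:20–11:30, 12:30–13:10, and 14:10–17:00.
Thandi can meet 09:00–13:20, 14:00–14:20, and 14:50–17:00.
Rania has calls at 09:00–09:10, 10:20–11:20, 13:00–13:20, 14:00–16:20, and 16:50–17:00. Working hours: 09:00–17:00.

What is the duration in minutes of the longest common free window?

Dilnoza free within 09:00–17:00: 10:50–11:00, 12:40–13:00, 13:40–14:10, 16:10–16:40.
Rania free within 09:00–17:00: 09:10–10:20, 11:20–13:00, 13:20–14:00, 16:20–16:50.
Mina ∩ Dilnoza: 10:50–11:00, 12:40–13:00, 13:40–14:10.
Mina ∩ Dilnoza ∩ Ravi: 10:50–11:00, 12:40–12:50, 13:40–14:10.
Mina ∩ Dilnoza ∩ Ravi ∩ Hassan: 10:50–11:00, 12:40–12:50.
Mina ∩ Dilnoza ∩ Ravi ∩ Hassan ∩ Thandi: 10:50–11:00, 12:40–12:50.
Mina ∩ Dilnoza ∩ Ravi ∩ Hassan ∩ Thandi ∩ Rania: 12:40–12:50.
Single common window of 10 minutes.

10 minutes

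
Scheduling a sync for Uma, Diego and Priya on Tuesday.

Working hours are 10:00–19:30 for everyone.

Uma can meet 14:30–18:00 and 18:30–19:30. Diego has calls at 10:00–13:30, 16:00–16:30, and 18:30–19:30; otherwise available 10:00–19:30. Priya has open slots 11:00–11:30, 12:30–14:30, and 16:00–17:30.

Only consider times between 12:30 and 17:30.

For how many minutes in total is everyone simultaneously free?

Diego free within 10:00–19:30: 13:30–16:00, 16:30–18:30.
Uma ∩ Diego: 14:30–16:00, 16:30–18:00.
Uma ∩ Diego ∩ Priya: 16:30–17:30.
Restricted to 12:30–17:30: 16:30–17:30.
Total common minutes: 60.

60 minutes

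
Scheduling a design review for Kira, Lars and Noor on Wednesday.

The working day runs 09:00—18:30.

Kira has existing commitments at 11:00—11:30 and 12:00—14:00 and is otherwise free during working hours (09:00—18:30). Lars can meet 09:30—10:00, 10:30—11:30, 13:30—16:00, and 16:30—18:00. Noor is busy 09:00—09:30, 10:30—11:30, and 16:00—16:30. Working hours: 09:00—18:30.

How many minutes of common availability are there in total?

Kira free within 09:00–18:30: 09:00–11:00, 11:30–12:00, 14:00–18:30.
Noor free within 09:00–18:30: 09:30–10:30, 11:30–16:00, 16:30–18:30.
Kira ∩ Lars: 09:30–10:00, 10:30–11:00, 14:00–16:00, 16:30–18:00.
Kira ∩ Lars ∩ Noor: 09:30–10:00, 14:00–16:00, 16:30–18:00.
Total common minutes: 30 + 120 + 90 = 240.

240 minutes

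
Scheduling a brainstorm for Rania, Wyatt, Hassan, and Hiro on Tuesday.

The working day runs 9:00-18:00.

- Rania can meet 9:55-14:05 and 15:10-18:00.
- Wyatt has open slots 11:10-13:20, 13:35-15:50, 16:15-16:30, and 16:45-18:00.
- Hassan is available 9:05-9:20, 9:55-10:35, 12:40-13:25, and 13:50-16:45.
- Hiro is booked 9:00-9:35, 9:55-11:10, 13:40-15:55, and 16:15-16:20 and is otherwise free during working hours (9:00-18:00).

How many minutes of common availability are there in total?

50 minutes

Hiro free within 09:00–18:00: 09:35–09:55, 11:10–13:40, 15:55–16:15, 16:20–18:00.
Rania ∩ Wyatt: 11:10–13:20, 13:35–14:05, 15:10–15:50, 16:15–16:30, 16:45–18:00.
Rania ∩ Wyatt ∩ Hassan: 12:40–13:20, 13:50–14:05, 15:10–15:50, 16:15–16:30.
Rania ∩ Wyatt ∩ Hassan ∩ Hiro: 12:40–13:20, 16:20–16:30.
Total common minutes: 40 + 10 = 50.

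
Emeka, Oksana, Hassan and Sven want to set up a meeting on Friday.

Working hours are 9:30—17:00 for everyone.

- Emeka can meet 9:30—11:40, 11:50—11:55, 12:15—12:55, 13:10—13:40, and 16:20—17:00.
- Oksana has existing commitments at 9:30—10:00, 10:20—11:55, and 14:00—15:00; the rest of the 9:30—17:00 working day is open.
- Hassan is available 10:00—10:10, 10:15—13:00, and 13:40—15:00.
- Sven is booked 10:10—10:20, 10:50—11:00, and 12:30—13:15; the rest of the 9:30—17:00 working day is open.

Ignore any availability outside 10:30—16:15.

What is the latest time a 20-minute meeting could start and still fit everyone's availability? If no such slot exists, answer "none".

Oksana free within 09:30–17:00: 10:00–10:20, 11:55–14:00, 15:00–17:00.
Sven free within 09:30–17:00: 09:30–10:10, 10:20–10:50, 11:00–12:30, 13:15–17:00.
Emeka ∩ Oksana: 10:00–10:20, 12:15–12:55, 13:10–13:40, 16:20–17:00.
Emeka ∩ Oksana ∩ Hassan: 10:00–10:10, 10:15–10:20, 12:15–12:55.
Emeka ∩ Oksana ∩ Hassan ∩ Sven: 10:00–10:10, 12:15–12:30.
Restricted to 10:30–16:15: 12:15–12:30.
Windows ≥ 20 min: (none).

none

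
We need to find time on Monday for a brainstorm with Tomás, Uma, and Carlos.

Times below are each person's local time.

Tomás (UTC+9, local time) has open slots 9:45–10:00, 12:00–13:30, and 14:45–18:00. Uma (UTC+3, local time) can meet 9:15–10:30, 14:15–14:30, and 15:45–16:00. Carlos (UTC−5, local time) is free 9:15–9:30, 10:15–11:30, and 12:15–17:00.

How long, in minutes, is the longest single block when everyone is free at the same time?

0 minutes

Tomás → UTC: 00:45–01:00, 03:00–04:30, 05:45–09:00.
Uma → UTC: 06:15–07:30, 11:15–11:30, 12:45–13:00.
Carlos → UTC: 14:15–14:30, 15:15–16:30, 17:15–22:00.
Tomás ∩ Uma: 06:15–07:30.
Tomás ∩ Uma ∩ Carlos: (none).
No common window.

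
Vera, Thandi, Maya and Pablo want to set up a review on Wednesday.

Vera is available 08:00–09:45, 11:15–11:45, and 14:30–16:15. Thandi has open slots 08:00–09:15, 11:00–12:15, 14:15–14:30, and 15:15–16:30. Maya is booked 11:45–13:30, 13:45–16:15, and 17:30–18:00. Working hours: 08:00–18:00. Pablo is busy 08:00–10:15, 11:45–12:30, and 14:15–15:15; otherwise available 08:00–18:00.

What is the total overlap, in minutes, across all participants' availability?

Maya free within 08:00–18:00: 08:00–11:45, 13:30–13:45, 16:15–17:30.
Pablo free within 08:00–18:00: 10:15–11:45, 12:30–14:15, 15:15–18:00.
Vera ∩ Thandi: 08:00–09:15, 11:15–11:45, 15:15–16:15.
Vera ∩ Thandi ∩ Maya: 08:00–09:15, 11:15–11:45.
Vera ∩ Thandi ∩ Maya ∩ Pablo: 11:15–11:45.
Total common minutes: 30.

30 minutes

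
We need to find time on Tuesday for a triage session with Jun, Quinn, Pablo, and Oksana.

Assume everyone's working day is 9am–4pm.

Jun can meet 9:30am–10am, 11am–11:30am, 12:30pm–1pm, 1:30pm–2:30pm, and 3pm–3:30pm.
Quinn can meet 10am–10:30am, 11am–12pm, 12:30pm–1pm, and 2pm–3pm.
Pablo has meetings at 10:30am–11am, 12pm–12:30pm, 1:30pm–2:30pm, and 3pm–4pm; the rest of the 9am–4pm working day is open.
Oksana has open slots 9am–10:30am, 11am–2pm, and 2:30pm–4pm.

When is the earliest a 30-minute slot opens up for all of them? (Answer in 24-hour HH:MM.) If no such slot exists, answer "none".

11:00

Pablo free within 09:00–16:00: 09:00–10:30, 11:00–12:00, 12:30–13:30, 14:30–15:00.
Jun ∩ Quinn: 11:00–11:30, 12:30–13:00, 14:00–14:30.
Jun ∩ Quinn ∩ Pablo: 11:00–11:30, 12:30–13:00.
Jun ∩ Quinn ∩ Pablo ∩ Oksana: 11:00–11:30, 12:30–13:00.
Windows ≥ 30 min: 11:00–11:30, 12:30–13:00.
Earliest such window starts at 11:00.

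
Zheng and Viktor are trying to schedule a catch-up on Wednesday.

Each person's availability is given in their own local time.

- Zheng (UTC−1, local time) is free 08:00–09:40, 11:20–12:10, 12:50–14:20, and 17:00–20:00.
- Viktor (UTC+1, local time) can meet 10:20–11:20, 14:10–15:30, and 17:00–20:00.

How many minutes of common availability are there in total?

Zheng → UTC: 09:00–10:40, 12:20–13:10, 13:50–15:20, 18:00–21:00.
Viktor → UTC: 09:20–10:20, 13:10–14:30, 16:00–19:00.
Zheng ∩ Viktor: 09:20–10:20, 13:50–14:30, 18:00–19:00.
Total common minutes: 60 + 40 + 60 = 160.

160 minutes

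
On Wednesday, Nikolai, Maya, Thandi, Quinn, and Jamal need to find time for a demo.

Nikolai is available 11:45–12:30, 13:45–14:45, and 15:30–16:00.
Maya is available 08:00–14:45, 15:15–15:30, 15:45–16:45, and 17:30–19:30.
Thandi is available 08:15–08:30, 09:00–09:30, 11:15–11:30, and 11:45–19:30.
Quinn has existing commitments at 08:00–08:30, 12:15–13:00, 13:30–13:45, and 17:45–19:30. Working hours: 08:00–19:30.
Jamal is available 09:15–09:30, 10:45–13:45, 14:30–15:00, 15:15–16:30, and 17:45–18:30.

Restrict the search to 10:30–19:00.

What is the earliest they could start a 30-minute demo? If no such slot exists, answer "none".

Quinn free within 08:00–19:30: 08:30–12:15, 13:00–13:30, 13:45–17:45.
Nikolai ∩ Maya: 11:45–12:30, 13:45–14:45, 15:45–16:00.
Nikolai ∩ Maya ∩ Thandi: 11:45–12:30, 13:45–14:45, 15:45–16:00.
Nikolai ∩ Maya ∩ Thandi ∩ Quinn: 11:45–12:15, 13:45–14:45, 15:45–16:00.
Nikolai ∩ Maya ∩ Thandi ∩ Quinn ∩ Jamal: 11:45–12:15, 14:30–14:45, 15:45–16:00.
Restricted to 10:30–19:00: 11:45–12:15, 14:30–14:45, 15:45–16:00.
Windows ≥ 30 min: 11:45–12:15.
Earliest such window starts at 11:45.

11:45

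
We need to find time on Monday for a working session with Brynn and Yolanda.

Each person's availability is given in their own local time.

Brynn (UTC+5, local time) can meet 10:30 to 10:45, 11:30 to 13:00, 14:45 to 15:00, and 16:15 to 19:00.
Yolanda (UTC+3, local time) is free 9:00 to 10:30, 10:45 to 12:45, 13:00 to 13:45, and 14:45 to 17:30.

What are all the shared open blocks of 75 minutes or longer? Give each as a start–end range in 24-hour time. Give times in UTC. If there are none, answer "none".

Brynn → UTC: 05:30–05:45, 06:30–08:00, 09:45–10:00, 11:15–14:00.
Yolanda → UTC: 06:00–07:30, 07:45–09:45, 10:00–10:45, 11:45–14:30.
Brynn ∩ Yolanda: 06:30–07:30, 07:45–08:00, 11:45–14:00.
Windows ≥ 75 min: 11:45–14:00.

11:45–14:00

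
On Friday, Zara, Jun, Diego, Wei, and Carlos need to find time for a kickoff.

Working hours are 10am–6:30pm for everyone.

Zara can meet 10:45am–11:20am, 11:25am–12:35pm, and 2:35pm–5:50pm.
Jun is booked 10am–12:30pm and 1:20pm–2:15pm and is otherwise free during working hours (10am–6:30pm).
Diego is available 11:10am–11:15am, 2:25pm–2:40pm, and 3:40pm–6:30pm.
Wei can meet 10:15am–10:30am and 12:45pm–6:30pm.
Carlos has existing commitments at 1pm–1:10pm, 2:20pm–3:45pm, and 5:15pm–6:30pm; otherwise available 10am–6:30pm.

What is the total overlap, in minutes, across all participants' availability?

Jun free within 10:00–18:30: 12:30–13:20, 14:15–18:30.
Carlos free within 10:00–18:30: 10:00–13:00, 13:10–14:20, 15:45–17:15.
Zara ∩ Jun: 12:30–12:35, 14:35–17:50.
Zara ∩ Jun ∩ Diego: 14:35–14:40, 15:40–17:50.
Zara ∩ Jun ∩ Diego ∩ Wei: 14:35–14:40, 15:40–17:50.
Zara ∩ Jun ∩ Diego ∩ Wei ∩ Carlos: 15:45–17:15.
Total common minutes: 90.

90 minutes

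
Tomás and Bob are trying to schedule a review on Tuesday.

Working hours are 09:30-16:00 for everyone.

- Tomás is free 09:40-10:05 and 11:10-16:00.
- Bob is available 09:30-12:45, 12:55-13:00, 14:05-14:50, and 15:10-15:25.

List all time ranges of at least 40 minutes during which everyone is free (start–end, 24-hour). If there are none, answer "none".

11:10–12:45, 14:05–14:50

Tomás ∩ Bob: 09:40–10:05, 11:10–12:45, 12:55–13:00, 14:05–14:50, 15:10–15:25.
Windows ≥ 40 min: 11:10–12:45, 14:05–14:50.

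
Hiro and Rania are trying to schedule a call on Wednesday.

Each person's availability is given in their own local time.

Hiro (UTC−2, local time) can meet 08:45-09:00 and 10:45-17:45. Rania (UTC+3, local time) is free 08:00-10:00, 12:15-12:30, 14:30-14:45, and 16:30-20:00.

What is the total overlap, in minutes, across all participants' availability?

Hiro → UTC: 10:45–11:00, 12:45–19:45.
Rania → UTC: 05:00–07:00, 09:15–09:30, 11:30–11:45, 13:30–17:00.
Hiro ∩ Rania: 13:30–17:00.
Total common minutes: 210.

210 minutes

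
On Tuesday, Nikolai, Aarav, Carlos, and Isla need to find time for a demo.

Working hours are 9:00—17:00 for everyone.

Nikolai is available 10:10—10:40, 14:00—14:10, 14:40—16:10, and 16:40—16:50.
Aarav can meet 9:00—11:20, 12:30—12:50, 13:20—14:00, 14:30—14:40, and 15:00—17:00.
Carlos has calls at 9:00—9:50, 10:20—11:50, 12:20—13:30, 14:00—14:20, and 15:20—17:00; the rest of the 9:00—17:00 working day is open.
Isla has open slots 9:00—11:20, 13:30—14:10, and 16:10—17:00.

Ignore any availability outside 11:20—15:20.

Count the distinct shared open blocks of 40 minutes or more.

Carlos free within 09:00–17:00: 09:50–10:20, 11:50–12:20, 13:30–14:00, 14:20–15:20.
Nikolai ∩ Aarav: 10:10–10:40, 15:00–16:10, 16:40–16:50.
Nikolai ∩ Aarav ∩ Carlos: 10:10–10:20, 15:00–15:20.
Nikolai ∩ Aarav ∩ Carlos ∩ Isla: 10:10–10:20.
Restricted to 11:20–15:20: (none).
Windows ≥ 40 min: (none).
That's 0 windows.

0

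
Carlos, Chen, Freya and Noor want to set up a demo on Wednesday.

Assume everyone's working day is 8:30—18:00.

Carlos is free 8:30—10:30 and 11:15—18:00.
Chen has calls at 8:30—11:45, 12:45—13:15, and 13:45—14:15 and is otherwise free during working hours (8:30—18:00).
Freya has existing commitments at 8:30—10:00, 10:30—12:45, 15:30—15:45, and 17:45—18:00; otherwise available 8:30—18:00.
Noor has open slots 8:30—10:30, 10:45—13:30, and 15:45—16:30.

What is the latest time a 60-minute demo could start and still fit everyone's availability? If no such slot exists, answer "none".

none

Chen free within 08:30–18:00: 11:45–12:45, 13:15–13:45, 14:15–18:00.
Freya free within 08:30–18:00: 10:00–10:30, 12:45–15:30, 15:45–17:45.
Carlos ∩ Chen: 11:45–12:45, 13:15–13:45, 14:15–18:00.
Carlos ∩ Chen ∩ Freya: 13:15–13:45, 14:15–15:30, 15:45–17:45.
Carlos ∩ Chen ∩ Freya ∩ Noor: 13:15–13:30, 15:45–16:30.
Windows ≥ 60 min: (none).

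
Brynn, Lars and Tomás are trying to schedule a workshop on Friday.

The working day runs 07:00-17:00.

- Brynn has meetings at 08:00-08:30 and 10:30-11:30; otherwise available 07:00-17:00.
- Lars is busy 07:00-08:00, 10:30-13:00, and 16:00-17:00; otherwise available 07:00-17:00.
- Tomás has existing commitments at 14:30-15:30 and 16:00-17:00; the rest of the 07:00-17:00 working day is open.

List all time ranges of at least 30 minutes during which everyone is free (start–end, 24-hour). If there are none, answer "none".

08:30–10:30, 13:00–14:30, 15:30–16:00

Brynn free within 07:00–17:00: 07:00–08:00, 08:30–10:30, 11:30–17:00.
Lars free within 07:00–17:00: 08:00–10:30, 13:00–16:00.
Tomás free within 07:00–17:00: 07:00–14:30, 15:30–16:00.
Brynn ∩ Lars: 08:30–10:30, 13:00–16:00.
Brynn ∩ Lars ∩ Tomás: 08:30–10:30, 13:00–14:30, 15:30–16:00.
Windows ≥ 30 min: 08:30–10:30, 13:00–14:30, 15:30–16:00.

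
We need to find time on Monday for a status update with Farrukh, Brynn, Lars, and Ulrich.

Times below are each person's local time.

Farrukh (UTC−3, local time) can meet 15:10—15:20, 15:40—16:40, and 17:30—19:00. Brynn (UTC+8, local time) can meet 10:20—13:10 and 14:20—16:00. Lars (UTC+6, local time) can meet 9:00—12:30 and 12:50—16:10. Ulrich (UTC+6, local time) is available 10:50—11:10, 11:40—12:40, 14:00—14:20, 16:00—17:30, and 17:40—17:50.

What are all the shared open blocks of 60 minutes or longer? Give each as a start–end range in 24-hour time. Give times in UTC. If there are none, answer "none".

Farrukh → UTC: 18:10–18:20, 18:40–19:40, 20:30–22:00.
Brynn → UTC: 02:20–05:10, 06:20–08:00.
Lars → UTC: 03:00–06:30, 06:50–10:10.
Ulrich → UTC: 04:50–05:10, 05:40–06:40, 08:00–08:20, 10:00–11:30, 11:40–11:50.
Farrukh ∩ Brynn: (none).
Farrukh ∩ Brynn ∩ Lars: (none).
Farrukh ∩ Brynn ∩ Lars ∩ Ulrich: (none).
Windows ≥ 60 min: (none).

none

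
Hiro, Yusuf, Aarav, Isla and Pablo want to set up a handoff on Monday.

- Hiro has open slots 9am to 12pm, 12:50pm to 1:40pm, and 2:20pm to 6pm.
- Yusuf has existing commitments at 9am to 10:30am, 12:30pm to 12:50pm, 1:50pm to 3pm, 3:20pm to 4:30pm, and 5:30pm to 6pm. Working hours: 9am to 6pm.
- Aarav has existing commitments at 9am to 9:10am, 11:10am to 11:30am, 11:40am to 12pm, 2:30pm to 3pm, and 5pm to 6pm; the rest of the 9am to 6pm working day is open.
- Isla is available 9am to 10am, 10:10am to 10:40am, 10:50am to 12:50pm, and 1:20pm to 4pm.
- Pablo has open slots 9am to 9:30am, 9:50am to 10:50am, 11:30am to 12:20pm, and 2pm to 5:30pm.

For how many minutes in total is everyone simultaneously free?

Yusuf free within 09:00–18:00: 10:30–12:30, 12:50–13:50, 15:00–15:20, 16:30–17:30.
Aarav free within 09:00–18:00: 09:10–11:10, 11:30–11:40, 12:00–14:30, 15:00–17:00.
Hiro ∩ Yusuf: 10:30–12:00, 12:50–13:40, 15:00–15:20, 16:30–17:30.
Hiro ∩ Yusuf ∩ Aarav: 10:30–11:10, 11:30–11:40, 12:50–13:40, 15:00–15:20, 16:30–17:00.
Hiro ∩ Yusuf ∩ Aarav ∩ Isla: 10:30–10:40, 10:50–11:10, 11:30–11:40, 13:20–13:40, 15:00–15:20.
Hiro ∩ Yusuf ∩ Aarav ∩ Isla ∩ Pablo: 10:30–10:40, 11:30–11:40, 15:00–15:20.
Total common minutes: 10 + 10 + 20 = 40.

40 minutes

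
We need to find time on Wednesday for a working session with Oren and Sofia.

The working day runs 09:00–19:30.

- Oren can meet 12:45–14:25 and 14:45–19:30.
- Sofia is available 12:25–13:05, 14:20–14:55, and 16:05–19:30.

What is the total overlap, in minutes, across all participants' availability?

Oren ∩ Sofia: 12:45–13:05, 14:20–14:25, 14:45–14:55, 16:05–19:30.
Total common minutes: 20 + 5 + 10 + 205 = 240.

240 minutes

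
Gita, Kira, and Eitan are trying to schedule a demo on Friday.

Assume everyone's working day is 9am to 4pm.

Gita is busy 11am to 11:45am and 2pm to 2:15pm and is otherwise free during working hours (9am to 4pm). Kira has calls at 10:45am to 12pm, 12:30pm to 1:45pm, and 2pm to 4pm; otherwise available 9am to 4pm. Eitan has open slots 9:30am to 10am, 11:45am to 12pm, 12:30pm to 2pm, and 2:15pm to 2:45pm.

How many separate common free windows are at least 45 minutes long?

0

Gita free within 09:00–16:00: 09:00–11:00, 11:45–14:00, 14:15–16:00.
Kira free within 09:00–16:00: 09:00–10:45, 12:00–12:30, 13:45–14:00.
Gita ∩ Kira: 09:00–10:45, 12:00–12:30, 13:45–14:00.
Gita ∩ Kira ∩ Eitan: 09:30–10:00, 13:45–14:00.
Windows ≥ 45 min: (none).
That's 0 windows.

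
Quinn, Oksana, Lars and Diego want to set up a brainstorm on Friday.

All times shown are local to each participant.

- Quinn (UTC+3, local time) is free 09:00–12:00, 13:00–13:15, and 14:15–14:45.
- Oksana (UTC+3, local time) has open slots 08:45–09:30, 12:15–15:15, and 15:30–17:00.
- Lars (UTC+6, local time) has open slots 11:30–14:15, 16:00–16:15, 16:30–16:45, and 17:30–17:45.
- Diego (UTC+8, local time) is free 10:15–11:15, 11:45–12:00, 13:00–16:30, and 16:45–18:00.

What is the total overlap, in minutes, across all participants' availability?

30 minutes

Quinn → UTC: 06:00–09:00, 10:00–10:15, 11:15–11:45.
Oksana → UTC: 05:45–06:30, 09:15–12:15, 12:30–14:00.
Lars → UTC: 05:30–08:15, 10:00–10:15, 10:30–10:45, 11:30–11:45.
Diego → UTC: 02:15–03:15, 03:45–04:00, 05:00–08:30, 08:45–10:00.
Quinn ∩ Oksana: 06:00–06:30, 10:00–10:15, 11:15–11:45.
Quinn ∩ Oksana ∩ Lars: 06:00–06:30, 10:00–10:15, 11:30–11:45.
Quinn ∩ Oksana ∩ Lars ∩ Diego: 06:00–06:30.
Total common minutes: 30.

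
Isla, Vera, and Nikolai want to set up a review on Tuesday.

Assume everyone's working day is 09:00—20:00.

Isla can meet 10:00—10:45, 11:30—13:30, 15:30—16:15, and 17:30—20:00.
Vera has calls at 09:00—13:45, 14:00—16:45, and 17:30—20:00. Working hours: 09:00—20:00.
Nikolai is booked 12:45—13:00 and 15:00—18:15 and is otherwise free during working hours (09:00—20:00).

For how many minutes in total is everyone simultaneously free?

0 minutes

Vera free within 09:00–20:00: 13:45–14:00, 16:45–17:30.
Nikolai free within 09:00–20:00: 09:00–12:45, 13:00–15:00, 18:15–20:00.
Isla ∩ Vera: (none).
Isla ∩ Vera ∩ Nikolai: (none).
Total common minutes: 0.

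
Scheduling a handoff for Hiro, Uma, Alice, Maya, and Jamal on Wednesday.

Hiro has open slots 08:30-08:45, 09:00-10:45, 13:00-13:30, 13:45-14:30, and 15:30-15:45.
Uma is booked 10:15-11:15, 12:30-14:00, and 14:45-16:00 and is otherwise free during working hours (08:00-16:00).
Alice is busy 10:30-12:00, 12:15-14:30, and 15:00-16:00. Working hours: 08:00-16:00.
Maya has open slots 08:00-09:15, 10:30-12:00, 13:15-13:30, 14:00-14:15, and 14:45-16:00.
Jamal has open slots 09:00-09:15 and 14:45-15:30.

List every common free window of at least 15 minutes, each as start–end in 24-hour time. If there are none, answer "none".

Uma free within 08:00–16:00: 08:00–10:15, 11:15–12:30, 14:00–14:45.
Alice free within 08:00–16:00: 08:00–10:30, 12:00–12:15, 14:30–15:00.
Hiro ∩ Uma: 08:30–08:45, 09:00–10:15, 14:00–14:30.
Hiro ∩ Uma ∩ Alice: 08:30–08:45, 09:00–10:15.
Hiro ∩ Uma ∩ Alice ∩ Maya: 08:30–08:45, 09:00–09:15.
Hiro ∩ Uma ∩ Alice ∩ Maya ∩ Jamal: 09:00–09:15.
Windows ≥ 15 min: 09:00–09:15.

09:00–09:15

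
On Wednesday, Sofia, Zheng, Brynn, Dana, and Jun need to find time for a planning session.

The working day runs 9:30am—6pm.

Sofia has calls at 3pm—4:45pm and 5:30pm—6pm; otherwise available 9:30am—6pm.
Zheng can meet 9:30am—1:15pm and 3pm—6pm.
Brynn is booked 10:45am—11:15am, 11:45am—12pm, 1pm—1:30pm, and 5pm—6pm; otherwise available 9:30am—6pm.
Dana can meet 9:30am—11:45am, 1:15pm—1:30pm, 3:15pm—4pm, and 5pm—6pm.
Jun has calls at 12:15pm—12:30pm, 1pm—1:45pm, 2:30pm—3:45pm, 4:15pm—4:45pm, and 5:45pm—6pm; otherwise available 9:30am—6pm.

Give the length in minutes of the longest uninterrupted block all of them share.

75 minutes

Sofia free within 09:30–18:00: 09:30–15:00, 16:45–17:30.
Brynn free within 09:30–18:00: 09:30–10:45, 11:15–11:45, 12:00–13:00, 13:30–17:00.
Jun free within 09:30–18:00: 09:30–12:15, 12:30–13:00, 13:45–14:30, 15:45–16:15, 16:45–17:45.
Sofia ∩ Zheng: 09:30–13:15, 16:45–17:30.
Sofia ∩ Zheng ∩ Brynn: 09:30–10:45, 11:15–11:45, 12:00–13:00, 16:45–17:00.
Sofia ∩ Zheng ∩ Brynn ∩ Dana: 09:30–10:45, 11:15–11:45.
Sofia ∩ Zheng ∩ Brynn ∩ Dana ∩ Jun: 09:30–10:45, 11:15–11:45.
Common window lengths: 75, 30 min; longest is 75.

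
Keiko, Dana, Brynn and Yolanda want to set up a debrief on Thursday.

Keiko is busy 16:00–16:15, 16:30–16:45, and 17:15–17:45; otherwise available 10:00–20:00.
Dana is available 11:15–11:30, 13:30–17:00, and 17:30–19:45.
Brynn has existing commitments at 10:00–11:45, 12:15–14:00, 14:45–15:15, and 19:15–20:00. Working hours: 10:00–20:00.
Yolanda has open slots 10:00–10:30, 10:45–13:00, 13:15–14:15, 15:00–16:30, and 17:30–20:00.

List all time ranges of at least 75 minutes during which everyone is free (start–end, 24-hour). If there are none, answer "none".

17:45–19:15

Keiko free within 10:00–20:00: 10:00–16:00, 16:15–16:30, 16:45–17:15, 17:45–20:00.
Brynn free within 10:00–20:00: 11:45–12:15, 14:00–14:45, 15:15–19:15.
Keiko ∩ Dana: 11:15–11:30, 13:30–16:00, 16:15–16:30, 16:45–17:00, 17:45–19:45.
Keiko ∩ Dana ∩ Brynn: 14:00–14:45, 15:15–16:00, 16:15–16:30, 16:45–17:00, 17:45–19:15.
Keiko ∩ Dana ∩ Brynn ∩ Yolanda: 14:00–14:15, 15:15–16:00, 16:15–16:30, 17:45–19:15.
Windows ≥ 75 min: 17:45–19:15.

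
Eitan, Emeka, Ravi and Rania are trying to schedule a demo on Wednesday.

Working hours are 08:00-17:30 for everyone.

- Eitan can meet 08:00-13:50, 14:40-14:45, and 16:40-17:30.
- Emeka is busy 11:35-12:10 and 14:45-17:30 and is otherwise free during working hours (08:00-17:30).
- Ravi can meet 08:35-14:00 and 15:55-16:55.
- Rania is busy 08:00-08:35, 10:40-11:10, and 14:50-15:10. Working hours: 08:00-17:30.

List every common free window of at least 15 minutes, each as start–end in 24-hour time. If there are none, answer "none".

08:35–10:40, 11:10–11:35, 12:10–13:50

Emeka free within 08:00–17:30: 08:00–11:35, 12:10–14:45.
Rania free within 08:00–17:30: 08:35–10:40, 11:10–14:50, 15:10–17:30.
Eitan ∩ Emeka: 08:00–11:35, 12:10–13:50, 14:40–14:45.
Eitan ∩ Emeka ∩ Ravi: 08:35–11:35, 12:10–13:50.
Eitan ∩ Emeka ∩ Ravi ∩ Rania: 08:35–10:40, 11:10–11:35, 12:10–13:50.
Windows ≥ 15 min: 08:35–10:40, 11:10–11:35, 12:10–13:50.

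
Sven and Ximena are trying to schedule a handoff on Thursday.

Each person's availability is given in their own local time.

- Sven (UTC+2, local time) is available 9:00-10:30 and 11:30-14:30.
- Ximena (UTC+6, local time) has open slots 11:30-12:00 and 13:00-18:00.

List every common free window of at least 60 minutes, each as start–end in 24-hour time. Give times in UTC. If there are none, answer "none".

Sven → UTC: 07:00–08:30, 09:30–12:30.
Ximena → UTC: 05:30–06:00, 07:00–12:00.
Sven ∩ Ximena: 07:00–08:30, 09:30–12:00.
Windows ≥ 60 min: 07:00–08:30, 09:30–12:00.

07:00–08:30, 09:30–12:00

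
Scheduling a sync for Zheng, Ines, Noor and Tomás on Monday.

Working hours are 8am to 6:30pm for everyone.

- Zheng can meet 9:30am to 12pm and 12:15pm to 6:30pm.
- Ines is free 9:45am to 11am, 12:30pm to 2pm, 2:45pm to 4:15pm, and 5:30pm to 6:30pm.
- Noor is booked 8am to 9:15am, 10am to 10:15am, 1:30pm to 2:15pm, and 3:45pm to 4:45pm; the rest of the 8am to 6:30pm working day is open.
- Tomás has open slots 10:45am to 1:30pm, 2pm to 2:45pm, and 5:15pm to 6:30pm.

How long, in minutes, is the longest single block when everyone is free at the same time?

Noor free within 08:00–18:30: 09:15–10:00, 10:15–13:30, 14:15–15:45, 16:45–18:30.
Zheng ∩ Ines: 09:45–11:00, 12:30–14:00, 14:45–16:15, 17:30–18:30.
Zheng ∩ Ines ∩ Noor: 09:45–10:00, 10:15–11:00, 12:30–13:30, 14:45–15:45, 17:30–18:30.
Zheng ∩ Ines ∩ Noor ∩ Tomás: 10:45–11:00, 12:30–13:30, 17:30–18:30.
Common window lengths: 15, 60, 60 min; longest is 60.

60 minutes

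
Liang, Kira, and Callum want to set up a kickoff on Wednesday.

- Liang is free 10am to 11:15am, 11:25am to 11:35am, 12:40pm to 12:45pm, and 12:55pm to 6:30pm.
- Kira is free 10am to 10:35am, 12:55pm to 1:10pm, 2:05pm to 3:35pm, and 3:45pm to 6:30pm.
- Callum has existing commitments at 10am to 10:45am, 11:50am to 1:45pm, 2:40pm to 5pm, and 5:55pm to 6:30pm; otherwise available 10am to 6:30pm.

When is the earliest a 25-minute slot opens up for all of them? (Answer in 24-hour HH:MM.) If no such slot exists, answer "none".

14:05

Callum free within 10:00–18:30: 10:45–11:50, 13:45–14:40, 17:00–17:55.
Liang ∩ Kira: 10:00–10:35, 12:55–13:10, 14:05–15:35, 15:45–18:30.
Liang ∩ Kira ∩ Callum: 14:05–14:40, 17:00–17:55.
Windows ≥ 25 min: 14:05–14:40, 17:00–17:55.
Earliest such window starts at 14:05.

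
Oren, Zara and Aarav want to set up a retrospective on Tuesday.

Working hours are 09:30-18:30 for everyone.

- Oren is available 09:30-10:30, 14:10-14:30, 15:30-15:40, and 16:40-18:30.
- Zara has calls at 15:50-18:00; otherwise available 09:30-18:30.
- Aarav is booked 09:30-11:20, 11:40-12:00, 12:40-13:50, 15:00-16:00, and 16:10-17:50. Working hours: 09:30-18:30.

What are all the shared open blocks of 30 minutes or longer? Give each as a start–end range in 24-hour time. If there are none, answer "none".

Zara free within 09:30–18:30: 09:30–15:50, 18:00–18:30.
Aarav free within 09:30–18:30: 11:20–11:40, 12:00–12:40, 13:50–15:00, 16:00–16:10, 17:50–18:30.
Oren ∩ Zara: 09:30–10:30, 14:10–14:30, 15:30–15:40, 18:00–18:30.
Oren ∩ Zara ∩ Aarav: 14:10–14:30, 18:00–18:30.
Windows ≥ 30 min: 18:00–18:30.

18:00–18:30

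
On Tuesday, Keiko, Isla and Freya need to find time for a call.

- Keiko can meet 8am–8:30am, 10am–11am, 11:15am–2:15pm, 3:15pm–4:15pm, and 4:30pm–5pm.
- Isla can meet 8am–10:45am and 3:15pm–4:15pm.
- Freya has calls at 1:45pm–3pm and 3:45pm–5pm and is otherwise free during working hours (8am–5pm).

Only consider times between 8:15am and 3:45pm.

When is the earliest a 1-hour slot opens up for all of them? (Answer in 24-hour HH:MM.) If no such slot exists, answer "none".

Freya free within 08:00–17:00: 08:00–13:45, 15:00–15:45.
Keiko ∩ Isla: 08:00–08:30, 10:00–10:45, 15:15–16:15.
Keiko ∩ Isla ∩ Freya: 08:00–08:30, 10:00–10:45, 15:15–15:45.
Restricted to 08:15–15:45: 08:15–08:30, 10:00–10:45, 15:15–15:45.
Windows ≥ 60 min: (none).

none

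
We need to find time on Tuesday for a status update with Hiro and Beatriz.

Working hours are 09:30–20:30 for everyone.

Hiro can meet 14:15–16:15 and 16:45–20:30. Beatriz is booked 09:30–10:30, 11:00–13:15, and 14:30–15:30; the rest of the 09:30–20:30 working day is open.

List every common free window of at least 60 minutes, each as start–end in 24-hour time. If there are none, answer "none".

16:45–20:30

Beatriz free within 09:30–20:30: 10:30–11:00, 13:15–14:30, 15:30–20:30.
Hiro ∩ Beatriz: 14:15–14:30, 15:30–16:15, 16:45–20:30.
Windows ≥ 60 min: 16:45–20:30.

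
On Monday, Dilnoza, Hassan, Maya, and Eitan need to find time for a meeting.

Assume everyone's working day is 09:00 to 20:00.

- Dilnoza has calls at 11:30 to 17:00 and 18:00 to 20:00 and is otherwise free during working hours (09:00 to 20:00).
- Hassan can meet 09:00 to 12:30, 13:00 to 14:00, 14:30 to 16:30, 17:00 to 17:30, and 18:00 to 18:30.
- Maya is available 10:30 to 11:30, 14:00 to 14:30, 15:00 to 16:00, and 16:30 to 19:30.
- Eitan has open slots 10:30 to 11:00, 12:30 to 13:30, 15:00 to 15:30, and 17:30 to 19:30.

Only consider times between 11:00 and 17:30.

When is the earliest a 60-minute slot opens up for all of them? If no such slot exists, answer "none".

Dilnoza free within 09:00–20:00: 09:00–11:30, 17:00–18:00.
Dilnoza ∩ Hassan: 09:00–11:30, 17:00–17:30.
Dilnoza ∩ Hassan ∩ Maya: 10:30–11:30, 17:00–17:30.
Dilnoza ∩ Hassan ∩ Maya ∩ Eitan: 10:30–11:00.
Restricted to 11:00–17:30: (none).
Windows ≥ 60 min: (none).

none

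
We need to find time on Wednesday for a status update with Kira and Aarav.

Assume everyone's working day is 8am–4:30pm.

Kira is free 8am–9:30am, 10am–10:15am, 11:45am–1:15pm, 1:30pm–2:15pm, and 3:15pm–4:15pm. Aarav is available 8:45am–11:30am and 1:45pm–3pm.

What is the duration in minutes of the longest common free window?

45 minutes

Kira ∩ Aarav: 08:45–09:30, 10:00–10:15, 13:45–14:15.
Common window lengths: 45, 15, 30 min; longest is 45.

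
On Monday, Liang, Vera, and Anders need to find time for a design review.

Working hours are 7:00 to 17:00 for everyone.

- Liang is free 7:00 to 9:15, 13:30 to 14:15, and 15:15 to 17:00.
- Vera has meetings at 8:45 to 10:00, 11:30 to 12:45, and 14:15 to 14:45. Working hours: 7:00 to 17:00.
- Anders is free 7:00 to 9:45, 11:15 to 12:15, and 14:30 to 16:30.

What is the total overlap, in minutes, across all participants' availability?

180 minutes

Vera free within 07:00–17:00: 07:00–08:45, 10:00–11:30, 12:45–14:15, 14:45–17:00.
Liang ∩ Vera: 07:00–08:45, 13:30–14:15, 15:15–17:00.
Liang ∩ Vera ∩ Anders: 07:00–08:45, 15:15–16:30.
Total common minutes: 105 + 75 = 180.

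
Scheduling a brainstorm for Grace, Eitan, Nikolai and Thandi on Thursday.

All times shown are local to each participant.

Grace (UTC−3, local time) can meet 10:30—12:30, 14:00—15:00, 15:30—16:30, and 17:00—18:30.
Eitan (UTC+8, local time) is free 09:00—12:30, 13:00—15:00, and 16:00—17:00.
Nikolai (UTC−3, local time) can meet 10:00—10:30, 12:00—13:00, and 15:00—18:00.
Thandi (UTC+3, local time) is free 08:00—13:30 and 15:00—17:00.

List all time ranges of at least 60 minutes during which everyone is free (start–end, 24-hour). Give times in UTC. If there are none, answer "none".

Grace → UTC: 13:30–15:30, 17:00–18:00, 18:30–19:30, 20:00–21:30.
Eitan → UTC: 01:00–04:30, 05:00–07:00, 08:00–09:00.
Nikolai → UTC: 13:00–13:30, 15:00–16:00, 18:00–21:00.
Thandi → UTC: 05:00–10:30, 12:00–14:00.
Grace ∩ Eitan: (none).
Grace ∩ Eitan ∩ Nikolai: (none).
Grace ∩ Eitan ∩ Nikolai ∩ Thandi: (none).
Windows ≥ 60 min: (none).

none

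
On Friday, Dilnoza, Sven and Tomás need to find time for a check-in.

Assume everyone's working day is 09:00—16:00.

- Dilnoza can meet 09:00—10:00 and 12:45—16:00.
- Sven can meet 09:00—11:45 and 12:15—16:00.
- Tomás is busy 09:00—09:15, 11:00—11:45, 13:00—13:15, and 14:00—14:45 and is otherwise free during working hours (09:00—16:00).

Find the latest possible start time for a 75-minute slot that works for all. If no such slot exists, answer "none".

14:45

Tomás free within 09:00–16:00: 09:15–11:00, 11:45–13:00, 13:15–14:00, 14:45–16:00.
Dilnoza ∩ Sven: 09:00–10:00, 12:45–16:00.
Dilnoza ∩ Sven ∩ Tomás: 09:15–10:00, 12:45–13:00, 13:15–14:00, 14:45–16:00.
Windows ≥ 75 min: 14:45–16:00.
Latest start in the last window 14:45–16:00 is 16:00 − 75 min = 14:45.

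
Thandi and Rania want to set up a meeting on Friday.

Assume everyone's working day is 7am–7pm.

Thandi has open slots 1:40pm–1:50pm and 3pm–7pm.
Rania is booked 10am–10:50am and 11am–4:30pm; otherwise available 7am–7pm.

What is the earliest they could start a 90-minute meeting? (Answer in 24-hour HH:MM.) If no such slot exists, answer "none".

Rania free within 07:00–19:00: 07:00–10:00, 10:50–11:00, 16:30–19:00.
Thandi ∩ Rania: 16:30–19:00.
Windows ≥ 90 min: 16:30–19:00.
Earliest such window starts at 16:30.

16:30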